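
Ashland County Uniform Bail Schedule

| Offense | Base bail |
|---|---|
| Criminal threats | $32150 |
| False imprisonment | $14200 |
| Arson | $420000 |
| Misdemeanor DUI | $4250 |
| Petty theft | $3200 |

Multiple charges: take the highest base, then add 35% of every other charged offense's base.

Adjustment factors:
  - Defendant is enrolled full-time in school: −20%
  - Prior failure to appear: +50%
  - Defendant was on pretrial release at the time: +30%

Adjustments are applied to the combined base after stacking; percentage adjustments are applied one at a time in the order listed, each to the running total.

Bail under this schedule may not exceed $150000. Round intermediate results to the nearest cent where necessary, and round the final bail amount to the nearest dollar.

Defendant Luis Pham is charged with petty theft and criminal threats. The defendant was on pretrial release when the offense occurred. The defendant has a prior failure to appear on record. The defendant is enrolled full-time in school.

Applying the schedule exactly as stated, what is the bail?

$51901

Base amounts from the schedule: petty theft $3200; criminal threats $32150.
Stacking rule: highest base plus 35% of each additional charge. Highest is criminal threats at $32150. Additional: $3200 × 35% = $1120. Combined base = $32150 + $1120 = $33270.
Defendant is enrolled full-time in school (−20%): $33270 × 0.8 = $26616.
Prior failure to appear (+50%): $26616 × 1.5 = $39924.
Defendant was on pretrial release at the time (+30%): $39924 × 1.3 = $51901.20.
$51901.20 is within the $150000 maximum.
Rounded to the nearest dollar: $51901.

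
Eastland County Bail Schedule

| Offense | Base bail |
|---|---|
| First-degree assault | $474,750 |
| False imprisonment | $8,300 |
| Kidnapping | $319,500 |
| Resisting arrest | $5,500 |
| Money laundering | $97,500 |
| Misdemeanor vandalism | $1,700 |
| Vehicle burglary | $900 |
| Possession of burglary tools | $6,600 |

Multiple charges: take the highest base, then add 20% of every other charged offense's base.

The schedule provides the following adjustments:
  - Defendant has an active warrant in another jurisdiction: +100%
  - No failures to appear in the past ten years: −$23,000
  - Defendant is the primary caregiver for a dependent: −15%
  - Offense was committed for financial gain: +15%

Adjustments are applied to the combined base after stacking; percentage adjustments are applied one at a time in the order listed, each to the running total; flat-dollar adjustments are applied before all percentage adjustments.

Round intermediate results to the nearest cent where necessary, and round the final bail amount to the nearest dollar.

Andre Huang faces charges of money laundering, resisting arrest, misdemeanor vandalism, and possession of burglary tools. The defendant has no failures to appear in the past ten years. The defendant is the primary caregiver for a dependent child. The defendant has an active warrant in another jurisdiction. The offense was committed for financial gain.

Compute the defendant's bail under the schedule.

$151,043

Base amounts from the schedule: money laundering $97,500; resisting arrest $5,500; misdemeanor vandalism $1,700; possession of burglary tools $6,600.
Stacking rule: highest base plus 20% of each additional charge. Highest is money laundering at $97,500. Additional: $5,500 × 20% = $1,100; $1,700 × 20% = $340; $6,600 × 20% = $1,320. Combined base = $97,500 + $2,760 = $100,260.
No failures to appear in the past ten years (−$23,000 flat): $100,260 − $23,000 = $77,260.
Defendant has an active warrant in another jurisdiction (+100%): $77,260 × 2 = $154,520.
Defendant is the primary caregiver for a dependent (−15%): $154,520 × 0.85 = $131,342.
Offense was committed for financial gain (+15%): $131,342 × 1.15 = $151,043.30.
Rounded to the nearest dollar: $151,043.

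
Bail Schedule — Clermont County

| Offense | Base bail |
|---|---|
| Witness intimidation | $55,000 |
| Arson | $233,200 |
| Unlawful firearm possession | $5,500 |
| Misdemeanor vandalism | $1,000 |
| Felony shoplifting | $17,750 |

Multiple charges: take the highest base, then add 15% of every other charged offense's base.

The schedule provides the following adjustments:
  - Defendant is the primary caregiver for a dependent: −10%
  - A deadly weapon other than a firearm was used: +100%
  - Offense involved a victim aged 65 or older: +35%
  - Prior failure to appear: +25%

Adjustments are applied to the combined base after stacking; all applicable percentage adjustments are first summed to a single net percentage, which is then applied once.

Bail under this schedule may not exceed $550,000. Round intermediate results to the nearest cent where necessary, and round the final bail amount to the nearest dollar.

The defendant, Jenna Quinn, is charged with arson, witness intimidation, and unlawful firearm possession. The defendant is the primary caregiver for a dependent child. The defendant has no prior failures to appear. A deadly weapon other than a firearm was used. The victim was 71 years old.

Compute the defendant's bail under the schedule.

$545,119

Base amounts from the schedule: arson $233,200; witness intimidation $55,000; unlawful firearm possession $5,500.
Stacking rule: highest base plus 15% of each additional charge. Highest is arson at $233,200. Additional: $55,000 × 15% = $8,250; $5,500 × 15% = $825. Combined base = $233,200 + $9,075 = $242,275.
Net percentage adjustment: −10% +100% +35% = +125%. $242,275 × 2.25 = $545,118.75.
$545,118.75 is within the $550,000 maximum.
Rounded to the nearest dollar: $545,119.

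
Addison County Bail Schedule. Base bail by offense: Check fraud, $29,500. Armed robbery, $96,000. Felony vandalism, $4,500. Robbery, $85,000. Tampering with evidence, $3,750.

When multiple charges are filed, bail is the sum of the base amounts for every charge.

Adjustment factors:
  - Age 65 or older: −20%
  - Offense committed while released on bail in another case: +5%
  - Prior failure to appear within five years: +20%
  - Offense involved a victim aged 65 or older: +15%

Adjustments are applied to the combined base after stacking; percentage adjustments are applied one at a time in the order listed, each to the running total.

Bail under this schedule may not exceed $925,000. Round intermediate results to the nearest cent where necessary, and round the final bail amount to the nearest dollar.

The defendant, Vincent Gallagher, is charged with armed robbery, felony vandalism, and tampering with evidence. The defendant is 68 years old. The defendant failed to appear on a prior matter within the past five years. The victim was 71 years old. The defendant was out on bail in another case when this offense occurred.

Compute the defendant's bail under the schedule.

Base amounts from the schedule: armed robbery $96,000; felony vandalism $4,500; tampering with evidence $3,750.
Stacking rule: sum of all bases. $96,000 + $4,500 + $3,750 = $104,250.
Age 65 or older (−20%): $104,250 × 0.8 = $83,400.
Offense committed while released on bail in another case (+5%): $83,400 × 1.05 = $87,570.
Prior failure to appear within five years (+20%): $87,570 × 1.2 = $105,084.
Offense involved a victim aged 65 or older (+15%): $105,084 × 1.15 = $120,846.60.
$120,846.60 is within the $925,000 maximum.
Rounded to the nearest dollar: $120,847.

$120,847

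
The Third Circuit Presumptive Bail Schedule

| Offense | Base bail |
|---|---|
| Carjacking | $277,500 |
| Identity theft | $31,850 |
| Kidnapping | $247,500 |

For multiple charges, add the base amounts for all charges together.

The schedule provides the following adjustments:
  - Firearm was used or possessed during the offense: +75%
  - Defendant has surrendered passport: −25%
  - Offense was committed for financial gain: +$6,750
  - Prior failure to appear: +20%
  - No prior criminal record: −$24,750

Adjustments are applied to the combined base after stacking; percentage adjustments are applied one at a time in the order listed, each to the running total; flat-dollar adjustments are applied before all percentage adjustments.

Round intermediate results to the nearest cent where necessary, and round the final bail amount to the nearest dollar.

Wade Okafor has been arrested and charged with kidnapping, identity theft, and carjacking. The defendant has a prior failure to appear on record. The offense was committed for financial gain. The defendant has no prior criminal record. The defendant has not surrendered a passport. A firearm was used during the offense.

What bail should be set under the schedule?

$1,131,585

Base amounts from the schedule: kidnapping $247,500; identity theft $31,850; carjacking $277,500.
Stacking rule: sum of all bases. $247,500 + $31,850 + $277,500 = $556,850.
Offense was committed for financial gain (+$6,750 flat): $556,850 + $6,750 = $563,600.
No prior criminal record (−$24,750 flat): $563,600 − $24,750 = $538,850.
Firearm was used or possessed during the offense (+75%): $538,850 × 1.75 = $942,987.50.
Prior failure to appear (+20%): $942,987.50 × 1.2 = $1,131,585.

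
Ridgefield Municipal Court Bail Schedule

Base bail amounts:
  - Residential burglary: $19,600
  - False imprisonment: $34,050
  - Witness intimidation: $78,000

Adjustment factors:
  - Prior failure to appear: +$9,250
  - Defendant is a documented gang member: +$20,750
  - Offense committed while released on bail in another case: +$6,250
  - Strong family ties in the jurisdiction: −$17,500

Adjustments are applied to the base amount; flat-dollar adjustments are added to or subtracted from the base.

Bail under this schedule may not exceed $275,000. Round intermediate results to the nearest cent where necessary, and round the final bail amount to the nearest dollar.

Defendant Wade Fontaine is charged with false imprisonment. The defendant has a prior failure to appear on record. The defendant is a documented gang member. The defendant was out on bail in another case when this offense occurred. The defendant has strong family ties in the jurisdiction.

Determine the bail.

$52,800

Base amounts from the schedule: false imprisonment $34,050.
Single charge. Combined base = $34,050.
Prior failure to appear (+$9,250 flat): $34,050 + $9,250 = $43,300.
Defendant is a documented gang member (+$20,750 flat): $43,300 + $20,750 = $64,050.
Offense committed while released on bail in another case (+$6,250 flat): $64,050 + $6,250 = $70,300.
Strong family ties in the jurisdiction (−$17,500 flat): $70,300 − $17,500 = $52,800.
$52,800 is within the $275,000 maximum.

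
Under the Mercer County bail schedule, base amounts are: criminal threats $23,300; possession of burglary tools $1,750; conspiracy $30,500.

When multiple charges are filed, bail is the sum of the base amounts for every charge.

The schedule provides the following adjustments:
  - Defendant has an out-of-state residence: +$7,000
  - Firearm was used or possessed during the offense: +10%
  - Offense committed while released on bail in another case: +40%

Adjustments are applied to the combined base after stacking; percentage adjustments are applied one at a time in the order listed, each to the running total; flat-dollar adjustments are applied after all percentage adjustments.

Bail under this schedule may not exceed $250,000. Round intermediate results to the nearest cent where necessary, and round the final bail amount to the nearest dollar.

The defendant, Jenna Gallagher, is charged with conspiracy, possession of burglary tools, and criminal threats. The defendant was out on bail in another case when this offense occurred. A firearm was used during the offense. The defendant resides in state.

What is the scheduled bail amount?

Base amounts from the schedule: conspiracy $30,500; possession of burglary tools $1,750; criminal threats $23,300.
Stacking rule: sum of all bases. $30,500 + $1,750 + $23,300 = $55,550.
Firearm was used or possessed during the offense (+10%): $55,550 × 1.1 = $61,105.
Offense committed while released on bail in another case (+40%): $61,105 × 1.4 = $85,547.
$85,547 is within the $250,000 maximum.

$85,547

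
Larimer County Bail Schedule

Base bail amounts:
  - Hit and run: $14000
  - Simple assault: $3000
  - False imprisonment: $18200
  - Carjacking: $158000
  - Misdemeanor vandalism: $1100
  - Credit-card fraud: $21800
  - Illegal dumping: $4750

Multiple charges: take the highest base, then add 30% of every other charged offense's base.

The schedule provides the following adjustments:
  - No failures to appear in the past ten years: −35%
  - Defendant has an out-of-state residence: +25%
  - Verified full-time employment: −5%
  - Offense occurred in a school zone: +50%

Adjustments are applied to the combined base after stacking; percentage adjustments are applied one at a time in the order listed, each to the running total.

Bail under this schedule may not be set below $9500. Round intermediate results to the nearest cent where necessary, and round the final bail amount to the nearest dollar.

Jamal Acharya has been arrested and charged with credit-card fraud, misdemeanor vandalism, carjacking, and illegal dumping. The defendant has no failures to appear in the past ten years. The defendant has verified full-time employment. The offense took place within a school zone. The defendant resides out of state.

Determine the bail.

Base amounts from the schedule: credit-card fraud $21800; misdemeanor vandalism $1100; carjacking $158000; illegal dumping $4750.
Stacking rule: highest base plus 30% of each additional charge. Highest is carjacking at $158000. Additional: $21800 × 30% = $6540; $1100 × 30% = $330; $4750 × 30% = $1425. Combined base = $158000 + $8295 = $166295.
No failures to appear in the past ten years (−35%): $166295 × 0.65 = $108091.75.
Defendant has an out-of-state residence (+25%): $108091.75 × 1.25 = $135114.69.
Verified full-time employment (−5%): $135114.69 × 0.95 = $128358.96.
Offense occurred in a school zone (+50%): $128358.96 × 1.5 = $192538.44.
$192538.44 is at or above the $9500 minimum.
Rounded to the nearest dollar: $192538.

$192538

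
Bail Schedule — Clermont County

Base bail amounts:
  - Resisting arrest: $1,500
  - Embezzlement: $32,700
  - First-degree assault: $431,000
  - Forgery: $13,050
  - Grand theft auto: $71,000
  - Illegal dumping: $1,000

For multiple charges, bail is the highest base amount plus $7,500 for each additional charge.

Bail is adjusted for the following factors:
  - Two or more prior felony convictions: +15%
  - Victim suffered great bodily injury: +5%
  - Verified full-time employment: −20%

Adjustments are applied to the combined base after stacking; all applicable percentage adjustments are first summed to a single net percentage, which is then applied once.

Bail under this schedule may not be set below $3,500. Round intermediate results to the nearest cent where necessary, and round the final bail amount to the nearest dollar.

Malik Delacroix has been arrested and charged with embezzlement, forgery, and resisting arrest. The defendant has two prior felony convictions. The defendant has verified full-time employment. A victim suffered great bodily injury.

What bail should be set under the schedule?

Base amounts from the schedule: embezzlement $32,700; forgery $13,050; resisting arrest $1,500.
Stacking rule: highest base plus $7,500 per additional charge. Highest is embezzlement at $32,700; 2 additional charges → +$15,000. Combined base = $47,700.
Net percentage adjustment: +15% +5% −20% = +0%. $47,700 × 1 = $47,700.
$47,700 is at or above the $3,500 minimum.

$47,700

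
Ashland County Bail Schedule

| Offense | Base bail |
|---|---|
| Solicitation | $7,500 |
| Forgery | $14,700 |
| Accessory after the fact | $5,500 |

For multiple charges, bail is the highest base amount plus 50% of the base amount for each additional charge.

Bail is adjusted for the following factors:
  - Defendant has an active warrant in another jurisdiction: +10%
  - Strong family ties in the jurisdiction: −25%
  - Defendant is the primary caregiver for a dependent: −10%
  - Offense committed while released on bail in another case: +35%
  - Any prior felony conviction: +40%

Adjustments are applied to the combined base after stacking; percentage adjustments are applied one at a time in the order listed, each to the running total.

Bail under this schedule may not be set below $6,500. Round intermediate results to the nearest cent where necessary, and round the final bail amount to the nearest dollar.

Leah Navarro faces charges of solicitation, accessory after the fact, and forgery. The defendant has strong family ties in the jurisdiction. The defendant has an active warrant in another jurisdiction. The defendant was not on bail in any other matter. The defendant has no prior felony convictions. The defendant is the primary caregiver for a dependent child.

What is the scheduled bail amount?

$15,741

Base amounts from the schedule: solicitation $7,500; accessory after the fact $5,500; forgery $14,700.
Stacking rule: highest base plus 50% of each additional charge. Highest is forgery at $14,700. Additional: $7,500 × 50% = $3,750; $5,500 × 50% = $2,750. Combined base = $14,700 + $6,500 = $21,200.
Defendant has an active warrant in another jurisdiction (+10%): $21,200 × 1.1 = $23,320.
Strong family ties in the jurisdiction (−25%): $23,320 × 0.75 = $17,490.
Defendant is the primary caregiver for a dependent (−10%): $17,490 × 0.9 = $15,741.
$15,741 is at or above the $6,500 minimum.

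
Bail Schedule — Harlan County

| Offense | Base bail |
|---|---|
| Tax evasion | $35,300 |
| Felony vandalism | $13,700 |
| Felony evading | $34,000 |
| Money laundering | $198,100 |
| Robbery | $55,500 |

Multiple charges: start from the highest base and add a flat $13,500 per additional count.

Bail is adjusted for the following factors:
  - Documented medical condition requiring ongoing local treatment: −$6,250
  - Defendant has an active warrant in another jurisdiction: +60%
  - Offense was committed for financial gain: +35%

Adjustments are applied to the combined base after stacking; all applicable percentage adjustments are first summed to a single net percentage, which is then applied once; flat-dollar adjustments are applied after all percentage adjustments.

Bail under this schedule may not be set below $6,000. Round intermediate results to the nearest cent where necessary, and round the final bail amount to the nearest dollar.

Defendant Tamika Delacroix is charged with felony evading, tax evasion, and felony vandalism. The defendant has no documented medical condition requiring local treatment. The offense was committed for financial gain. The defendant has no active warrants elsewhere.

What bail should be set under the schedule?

Base amounts from the schedule: felony evading $34,000; tax evasion $35,300; felony vandalism $13,700.
Stacking rule: highest base plus $13,500 per additional charge. Highest is tax evasion at $35,300; 2 additional charges → +$27,000. Combined base = $62,300.
Offense was committed for financial gain (+35%): $62,300 × 1.35 = $84,105.
$84,105 is at or above the $6,000 minimum.

$84,105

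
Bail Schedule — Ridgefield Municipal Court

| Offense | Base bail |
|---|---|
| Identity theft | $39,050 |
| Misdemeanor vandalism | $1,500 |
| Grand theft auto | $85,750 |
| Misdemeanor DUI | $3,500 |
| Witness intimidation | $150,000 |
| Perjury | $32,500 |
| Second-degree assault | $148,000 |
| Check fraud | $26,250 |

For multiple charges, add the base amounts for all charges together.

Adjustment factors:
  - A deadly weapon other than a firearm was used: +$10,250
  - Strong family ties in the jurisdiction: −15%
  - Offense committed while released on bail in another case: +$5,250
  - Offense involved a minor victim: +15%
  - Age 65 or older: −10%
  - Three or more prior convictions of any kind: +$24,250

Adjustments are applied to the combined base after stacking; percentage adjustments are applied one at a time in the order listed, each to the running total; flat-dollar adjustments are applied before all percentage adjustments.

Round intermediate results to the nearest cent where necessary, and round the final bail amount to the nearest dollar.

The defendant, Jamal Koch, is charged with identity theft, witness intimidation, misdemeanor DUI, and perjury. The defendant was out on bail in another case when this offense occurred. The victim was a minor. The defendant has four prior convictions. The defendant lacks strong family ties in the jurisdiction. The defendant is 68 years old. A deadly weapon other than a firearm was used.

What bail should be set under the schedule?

Base amounts from the schedule: identity theft $39,050; witness intimidation $150,000; misdemeanor DUI $3,500; perjury $32,500.
Stacking rule: sum of all bases. $39,050 + $150,000 + $3,500 + $32,500 = $225,050.
A deadly weapon other than a firearm was used (+$10,250 flat): $225,050 + $10,250 = $235,300.
Offense committed while released on bail in another case (+$5,250 flat): $235,300 + $5,250 = $240,550.
Three or more prior convictions of any kind (+$24,250 flat): $240,550 + $24,250 = $264,800.
Offense involved a minor victim (+15%): $264,800 × 1.15 = $304,520.
Age 65 or older (−10%): $304,520 × 0.9 = $274,068.

$274,068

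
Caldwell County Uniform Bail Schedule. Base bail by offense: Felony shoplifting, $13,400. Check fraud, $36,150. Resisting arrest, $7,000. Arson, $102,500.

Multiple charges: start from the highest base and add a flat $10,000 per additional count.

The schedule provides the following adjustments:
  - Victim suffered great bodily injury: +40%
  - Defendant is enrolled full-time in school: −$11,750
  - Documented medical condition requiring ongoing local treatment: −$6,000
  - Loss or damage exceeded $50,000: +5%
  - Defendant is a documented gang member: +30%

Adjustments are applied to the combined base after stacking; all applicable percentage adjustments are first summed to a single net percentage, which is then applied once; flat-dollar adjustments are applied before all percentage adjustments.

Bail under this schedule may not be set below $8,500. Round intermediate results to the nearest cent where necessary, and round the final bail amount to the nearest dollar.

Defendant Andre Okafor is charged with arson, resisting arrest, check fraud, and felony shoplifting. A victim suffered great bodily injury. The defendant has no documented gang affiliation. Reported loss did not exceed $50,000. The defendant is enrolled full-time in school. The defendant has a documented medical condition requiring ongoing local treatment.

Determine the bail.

Base amounts from the schedule: arson $102,500; resisting arrest $7,000; check fraud $36,150; felony shoplifting $13,400.
Stacking rule: highest base plus $10,000 per additional charge. Highest is arson at $102,500; 3 additional charges → +$30,000. Combined base = $132,500.
Defendant is enrolled full-time in school (−$11,750 flat): $132,500 − $11,750 = $120,750.
Documented medical condition requiring ongoing local treatment (−$6,000 flat): $120,750 − $6,000 = $114,750.
Victim suffered great bodily injury (+40%): $114,750 × 1.4 = $160,650.
$160,650 is at or above the $8,500 minimum.

$160,650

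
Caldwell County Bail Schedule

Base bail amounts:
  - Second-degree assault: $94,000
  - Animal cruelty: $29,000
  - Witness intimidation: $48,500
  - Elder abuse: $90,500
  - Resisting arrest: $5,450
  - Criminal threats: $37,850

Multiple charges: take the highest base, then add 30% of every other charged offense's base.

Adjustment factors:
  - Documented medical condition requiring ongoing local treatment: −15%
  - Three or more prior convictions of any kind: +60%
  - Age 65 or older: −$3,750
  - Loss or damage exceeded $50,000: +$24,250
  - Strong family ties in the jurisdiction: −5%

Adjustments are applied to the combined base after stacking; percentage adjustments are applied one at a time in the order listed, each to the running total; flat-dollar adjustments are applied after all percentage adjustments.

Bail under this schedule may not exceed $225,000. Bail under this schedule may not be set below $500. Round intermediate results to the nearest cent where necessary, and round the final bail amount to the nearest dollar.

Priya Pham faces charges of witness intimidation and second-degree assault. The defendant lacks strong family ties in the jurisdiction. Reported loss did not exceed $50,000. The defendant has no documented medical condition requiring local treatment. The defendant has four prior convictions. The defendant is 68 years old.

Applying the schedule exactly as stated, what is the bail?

Base amounts from the schedule: witness intimidation $48,500; second-degree assault $94,000.
Stacking rule: highest base plus 30% of each additional charge. Highest is second-degree assault at $94,000. Additional: $48,500 × 30% = $14,550. Combined base = $94,000 + $14,550 = $108,550.
Three or more prior convictions of any kind (+60%): $108,550 × 1.6 = $173,680.
Age 65 or older (−$3,750 flat): $173,680 − $3,750 = $169,930.
$169,930 is within the $225,000 maximum.
$169,930 is at or above the $500 minimum.

$169,930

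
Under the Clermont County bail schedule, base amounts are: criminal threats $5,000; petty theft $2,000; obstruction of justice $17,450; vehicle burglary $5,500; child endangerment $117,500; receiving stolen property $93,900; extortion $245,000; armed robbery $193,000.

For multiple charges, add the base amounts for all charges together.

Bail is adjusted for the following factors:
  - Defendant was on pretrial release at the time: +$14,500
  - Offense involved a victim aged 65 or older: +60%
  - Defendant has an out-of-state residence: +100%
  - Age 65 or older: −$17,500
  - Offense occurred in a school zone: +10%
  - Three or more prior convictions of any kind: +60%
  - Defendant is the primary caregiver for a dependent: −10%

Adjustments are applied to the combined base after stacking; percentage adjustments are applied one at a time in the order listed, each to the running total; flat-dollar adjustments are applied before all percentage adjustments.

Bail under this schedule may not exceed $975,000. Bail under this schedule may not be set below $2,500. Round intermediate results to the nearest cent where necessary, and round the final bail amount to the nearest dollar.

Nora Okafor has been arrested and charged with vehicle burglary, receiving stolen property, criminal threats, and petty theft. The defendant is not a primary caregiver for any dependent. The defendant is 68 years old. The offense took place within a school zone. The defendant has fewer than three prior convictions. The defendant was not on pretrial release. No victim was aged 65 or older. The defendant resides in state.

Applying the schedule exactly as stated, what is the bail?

$97,790

Base amounts from the schedule: vehicle burglary $5,500; receiving stolen property $93,900; criminal threats $5,000; petty theft $2,000.
Stacking rule: sum of all bases. $5,500 + $93,900 + $5,000 + $2,000 = $106,400.
Age 65 or older (−$17,500 flat): $106,400 − $17,500 = $88,900.
Offense occurred in a school zone (+10%): $88,900 × 1.1 = $97,790.
$97,790 is within the $975,000 maximum.
$97,790 is at or above the $2,500 minimum.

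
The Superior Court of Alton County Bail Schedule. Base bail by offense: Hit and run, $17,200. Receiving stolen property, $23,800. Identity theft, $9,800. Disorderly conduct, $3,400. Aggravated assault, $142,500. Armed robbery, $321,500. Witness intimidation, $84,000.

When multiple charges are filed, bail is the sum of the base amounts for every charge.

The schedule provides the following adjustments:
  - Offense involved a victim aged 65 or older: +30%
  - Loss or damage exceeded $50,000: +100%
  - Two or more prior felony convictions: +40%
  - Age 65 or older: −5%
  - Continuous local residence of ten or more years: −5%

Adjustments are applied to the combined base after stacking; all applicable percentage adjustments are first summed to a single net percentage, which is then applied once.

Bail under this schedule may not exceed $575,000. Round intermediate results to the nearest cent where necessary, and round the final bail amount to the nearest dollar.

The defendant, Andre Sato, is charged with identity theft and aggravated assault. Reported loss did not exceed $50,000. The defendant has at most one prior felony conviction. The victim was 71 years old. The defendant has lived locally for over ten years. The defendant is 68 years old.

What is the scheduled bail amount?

Base amounts from the schedule: identity theft $9,800; aggravated assault $142,500.
Stacking rule: sum of all bases. $9,800 + $142,500 = $152,300.
Net percentage adjustment: +30% −5% −5% = +20%. $152,300 × 1.2 = $182,760.
$182,760 is within the $575,000 maximum.

$182,760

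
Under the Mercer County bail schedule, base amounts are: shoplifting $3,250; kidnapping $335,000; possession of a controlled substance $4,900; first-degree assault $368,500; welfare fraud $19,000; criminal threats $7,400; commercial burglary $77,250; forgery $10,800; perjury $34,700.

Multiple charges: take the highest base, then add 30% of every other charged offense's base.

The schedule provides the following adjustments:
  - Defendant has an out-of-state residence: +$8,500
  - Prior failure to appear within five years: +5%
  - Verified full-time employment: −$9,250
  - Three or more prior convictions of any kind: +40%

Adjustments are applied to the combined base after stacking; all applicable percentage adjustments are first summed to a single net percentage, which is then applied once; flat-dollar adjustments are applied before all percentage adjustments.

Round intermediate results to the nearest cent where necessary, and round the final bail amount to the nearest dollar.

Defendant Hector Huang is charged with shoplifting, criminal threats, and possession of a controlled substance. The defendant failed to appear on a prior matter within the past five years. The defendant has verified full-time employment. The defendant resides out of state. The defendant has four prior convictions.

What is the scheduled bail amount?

Base amounts from the schedule: shoplifting $3,250; criminal threats $7,400; possession of a controlled substance $4,900.
Stacking rule: highest base plus 30% of each additional charge. Highest is criminal threats at $7,400. Additional: $3,250 × 30% = $975; $4,900 × 30% = $1,470. Combined base = $7,400 + $2,445 = $9,845.
Defendant has an out-of-state residence (+$8,500 flat): $9,845 + $8,500 = $18,345.
Verified full-time employment (−$9,250 flat): $18,345 − $9,250 = $9,095.
Net percentage adjustment: +5% +40% = +45%. $9,095 × 1.45 = $13,187.75.
Rounded to the nearest dollar: $13,188.

$13,188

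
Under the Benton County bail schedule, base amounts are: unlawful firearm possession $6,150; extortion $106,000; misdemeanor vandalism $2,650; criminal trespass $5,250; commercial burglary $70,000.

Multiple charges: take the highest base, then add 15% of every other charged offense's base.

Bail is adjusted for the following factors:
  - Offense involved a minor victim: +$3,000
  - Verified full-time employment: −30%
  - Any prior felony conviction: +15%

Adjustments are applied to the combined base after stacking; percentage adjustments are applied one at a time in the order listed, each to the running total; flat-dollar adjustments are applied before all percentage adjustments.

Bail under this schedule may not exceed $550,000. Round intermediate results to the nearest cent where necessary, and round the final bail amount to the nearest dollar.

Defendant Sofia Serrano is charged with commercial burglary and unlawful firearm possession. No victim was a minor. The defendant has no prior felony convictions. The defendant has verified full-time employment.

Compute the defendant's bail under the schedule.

$49,646

Base amounts from the schedule: commercial burglary $70,000; unlawful firearm possession $6,150.
Stacking rule: highest base plus 15% of each additional charge. Highest is commercial burglary at $70,000. Additional: $6,150 × 15% = $922.50. Combined base = $70,000 + $922.50 = $70,922.50.
Verified full-time employment (−30%): $70,922.50 × 0.7 = $49,645.75.
$49,645.75 is within the $550,000 maximum.
Rounded to the nearest dollar: $49,646.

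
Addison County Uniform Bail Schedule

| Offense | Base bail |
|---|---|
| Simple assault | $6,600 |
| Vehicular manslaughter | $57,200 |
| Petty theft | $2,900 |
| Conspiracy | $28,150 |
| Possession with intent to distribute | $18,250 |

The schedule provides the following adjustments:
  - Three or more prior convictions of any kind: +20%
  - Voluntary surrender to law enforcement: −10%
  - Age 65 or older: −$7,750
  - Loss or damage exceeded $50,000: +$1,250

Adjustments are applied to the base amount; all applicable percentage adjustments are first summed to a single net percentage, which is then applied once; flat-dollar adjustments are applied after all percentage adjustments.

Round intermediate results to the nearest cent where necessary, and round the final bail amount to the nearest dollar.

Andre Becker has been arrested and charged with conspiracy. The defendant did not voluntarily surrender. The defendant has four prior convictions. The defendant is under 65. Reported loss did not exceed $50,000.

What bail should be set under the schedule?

$33,780

Base amounts from the schedule: conspiracy $28,150.
Single charge. Combined base = $28,150.
Three or more prior convictions of any kind (+20%): $28,150 × 1.2 = $33,780.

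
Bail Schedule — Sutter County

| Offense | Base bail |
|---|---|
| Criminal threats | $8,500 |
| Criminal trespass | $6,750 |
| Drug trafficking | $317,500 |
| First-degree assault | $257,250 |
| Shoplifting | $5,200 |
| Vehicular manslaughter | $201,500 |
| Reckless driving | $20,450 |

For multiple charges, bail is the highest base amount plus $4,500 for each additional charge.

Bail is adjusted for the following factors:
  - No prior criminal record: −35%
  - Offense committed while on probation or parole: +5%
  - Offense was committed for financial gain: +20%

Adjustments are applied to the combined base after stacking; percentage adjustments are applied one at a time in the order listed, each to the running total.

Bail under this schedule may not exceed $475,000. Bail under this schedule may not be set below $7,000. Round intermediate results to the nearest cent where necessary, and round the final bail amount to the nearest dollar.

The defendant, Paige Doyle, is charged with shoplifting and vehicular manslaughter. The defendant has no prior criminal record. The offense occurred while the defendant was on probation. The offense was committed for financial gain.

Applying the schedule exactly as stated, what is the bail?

Base amounts from the schedule: shoplifting $5,200; vehicular manslaughter $201,500.
Stacking rule: highest base plus $4,500 per additional charge. Highest is vehicular manslaughter at $201,500; 1 additional charge → +$4,500. Combined base = $206,000.
No prior criminal record (−35%): $206,000 × 0.65 = $133,900.
Offense committed while on probation or parole (+5%): $133,900 × 1.05 = $140,595.
Offense was committed for financial gain (+20%): $140,595 × 1.2 = $168,714.
$168,714 is within the $475,000 maximum.
$168,714 is at or above the $7,000 minimum.

$168,714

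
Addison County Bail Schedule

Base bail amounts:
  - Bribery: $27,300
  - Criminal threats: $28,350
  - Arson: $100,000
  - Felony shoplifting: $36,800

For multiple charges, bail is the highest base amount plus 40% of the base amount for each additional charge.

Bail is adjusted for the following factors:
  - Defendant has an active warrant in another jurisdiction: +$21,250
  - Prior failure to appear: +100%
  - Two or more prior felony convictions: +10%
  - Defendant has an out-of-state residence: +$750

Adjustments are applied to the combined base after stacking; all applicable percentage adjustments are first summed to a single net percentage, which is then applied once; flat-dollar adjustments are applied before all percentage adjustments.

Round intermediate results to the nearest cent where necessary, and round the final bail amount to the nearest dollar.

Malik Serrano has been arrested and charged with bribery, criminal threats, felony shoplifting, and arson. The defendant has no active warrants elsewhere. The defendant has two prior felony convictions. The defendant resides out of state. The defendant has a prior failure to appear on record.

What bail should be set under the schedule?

$289,233

Base amounts from the schedule: bribery $27,300; criminal threats $28,350; felony shoplifting $36,800; arson $100,000.
Stacking rule: highest base plus 40% of each additional charge. Highest is arson at $100,000. Additional: $27,300 × 40% = $10,920; $28,350 × 40% = $11,340; $36,800 × 40% = $14,720. Combined base = $100,000 + $36,980 = $136,980.
Defendant has an out-of-state residence (+$750 flat): $136,980 + $750 = $137,730.
Net percentage adjustment: +100% +10% = +110%. $137,730 × 2.1 = $289,233.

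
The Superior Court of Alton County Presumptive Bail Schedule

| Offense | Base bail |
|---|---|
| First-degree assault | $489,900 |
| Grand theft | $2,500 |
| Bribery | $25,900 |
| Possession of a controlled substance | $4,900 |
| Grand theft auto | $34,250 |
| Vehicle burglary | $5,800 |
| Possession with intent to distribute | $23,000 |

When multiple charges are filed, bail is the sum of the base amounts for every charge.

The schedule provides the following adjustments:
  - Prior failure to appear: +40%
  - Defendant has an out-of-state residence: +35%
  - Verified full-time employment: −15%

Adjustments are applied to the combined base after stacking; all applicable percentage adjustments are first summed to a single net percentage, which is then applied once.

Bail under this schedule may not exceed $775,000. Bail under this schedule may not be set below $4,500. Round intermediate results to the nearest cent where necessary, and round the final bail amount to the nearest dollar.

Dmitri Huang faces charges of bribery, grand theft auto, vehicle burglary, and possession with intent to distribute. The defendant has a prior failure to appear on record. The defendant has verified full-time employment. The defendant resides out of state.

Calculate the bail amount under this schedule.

$142,320

Base amounts from the schedule: bribery $25,900; grand theft auto $34,250; vehicle burglary $5,800; possession with intent to distribute $23,000.
Stacking rule: sum of all bases. $25,900 + $34,250 + $5,800 + $23,000 = $88,950.
Net percentage adjustment: +40% +35% −15% = +60%. $88,950 × 1.6 = $142,320.
$142,320 is within the $775,000 maximum.
$142,320 is at or above the $4,500 minimum.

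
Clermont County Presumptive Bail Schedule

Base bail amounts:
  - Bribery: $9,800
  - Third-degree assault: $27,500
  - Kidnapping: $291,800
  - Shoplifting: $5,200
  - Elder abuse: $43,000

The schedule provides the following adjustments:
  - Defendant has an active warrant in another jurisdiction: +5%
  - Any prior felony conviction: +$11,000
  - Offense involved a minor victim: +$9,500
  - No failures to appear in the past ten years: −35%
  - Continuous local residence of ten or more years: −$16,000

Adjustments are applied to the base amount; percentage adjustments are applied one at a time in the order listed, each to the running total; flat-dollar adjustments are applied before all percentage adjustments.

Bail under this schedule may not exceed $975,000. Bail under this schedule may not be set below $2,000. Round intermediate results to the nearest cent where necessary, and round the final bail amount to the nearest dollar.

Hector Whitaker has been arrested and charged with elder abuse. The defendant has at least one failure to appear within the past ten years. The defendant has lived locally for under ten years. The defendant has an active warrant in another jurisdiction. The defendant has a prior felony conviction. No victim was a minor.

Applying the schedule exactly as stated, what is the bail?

$56,700

Base amounts from the schedule: elder abuse $43,000.
Single charge. Combined base = $43,000.
Any prior felony conviction (+$11,000 flat): $43,000 + $11,000 = $54,000.
Defendant has an active warrant in another jurisdiction (+5%): $54,000 × 1.05 = $56,700.
$56,700 is within the $975,000 maximum.
$56,700 is at or above the $2,000 minimum.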